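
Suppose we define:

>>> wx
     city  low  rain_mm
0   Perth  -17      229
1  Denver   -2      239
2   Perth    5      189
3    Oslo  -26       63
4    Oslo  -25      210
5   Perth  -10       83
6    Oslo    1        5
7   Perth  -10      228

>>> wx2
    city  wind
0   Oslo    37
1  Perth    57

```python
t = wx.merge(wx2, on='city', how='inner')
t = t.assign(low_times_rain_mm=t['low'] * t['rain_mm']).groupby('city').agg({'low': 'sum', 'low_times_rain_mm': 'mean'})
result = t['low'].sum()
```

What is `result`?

merge on 'city' (how='inner') → 7 rows:
    city  low  rain_mm  wind
0  Perth  -17      229    57
1  Perth    5      189    57
2   Oslo  -26       63    37
3   Oslo  -25      210    37
4  Perth  -10       83    57
5   Oslo    1        5    37
6  Perth  -10      228    57
add column low_times_rain_mm = t['low'] * t['rain_mm']:
    city  low  rain_mm  wind  low_times_rain_mm
0  Perth  -17      229    57              -3893
1  Perth    5      189    57                945
2   Oslo  -26       63    37              -1638
3   Oslo  -25      210    37              -5250
4  Perth  -10       83    57               -830
5   Oslo    1        5    37                  5
6  Perth  -10      228    57              -2280
group by city: sum(low), mean(low_times_rain_mm):
       low  low_times_rain_mm
city                         
Oslo   -50       -2294.333333
Perth  -32       -1514.500000
Reading off the sum of column 'low', we get -82.

-82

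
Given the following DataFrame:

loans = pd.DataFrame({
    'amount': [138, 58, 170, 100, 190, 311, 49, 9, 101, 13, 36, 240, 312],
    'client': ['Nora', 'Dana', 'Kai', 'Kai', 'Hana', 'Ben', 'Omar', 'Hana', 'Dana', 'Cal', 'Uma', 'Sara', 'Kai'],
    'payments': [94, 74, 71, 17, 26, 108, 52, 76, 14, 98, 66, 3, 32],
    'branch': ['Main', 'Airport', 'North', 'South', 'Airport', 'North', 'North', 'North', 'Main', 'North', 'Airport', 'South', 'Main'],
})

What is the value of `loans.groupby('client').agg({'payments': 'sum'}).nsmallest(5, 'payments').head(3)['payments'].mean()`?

group by client, sum of payments:
        payments
client          
Ben          108
Cal           98
Dana          88
Hana         102
Kai          120
Nora          94
Omar          52
Sara           3
Uma           66
take 5 rows with smallest payments:
        payments
client          
Sara           3
Omar          52
Uma           66
Dana          88
Nora          94
take first 3 rows:
        payments
client          
Sara           3
Omar          52
Uma           66
Hence 40.3333333333.

40.3333333333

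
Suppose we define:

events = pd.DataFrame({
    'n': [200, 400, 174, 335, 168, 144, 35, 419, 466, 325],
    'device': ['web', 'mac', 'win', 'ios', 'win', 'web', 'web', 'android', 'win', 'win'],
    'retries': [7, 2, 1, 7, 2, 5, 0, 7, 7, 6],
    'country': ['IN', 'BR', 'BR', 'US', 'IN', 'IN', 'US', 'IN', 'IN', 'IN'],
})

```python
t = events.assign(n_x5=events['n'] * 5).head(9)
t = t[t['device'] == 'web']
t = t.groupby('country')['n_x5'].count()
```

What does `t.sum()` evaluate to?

add column n_x5 = events['n'] * 5:
     n   device  retries country  n_x5
0  200      web        7      IN  1000
1  400      mac        2      BR  2000
2  174      win        1      BR   870
3  335      ios        7      US  1675
4  168      win        2      IN   840
5  144      web        5      IN   720
6   35      web        0      US   175
7  419  android        7      IN  2095
8  466      win        7      IN  2330
9  325      win        6      IN  1625
take first 9 rows:
     n   device  retries country  n_x5
0  200      web        7      IN  1000
1  400      mac        2      BR  2000
2  174      win        1      BR   870
3  335      ios        7      US  1675
4  168      win        2      IN   840
5  144      web        5      IN   720
6   35      web        0      US   175
7  419  android        7      IN  2095
8  466      win        7      IN  2330
filter rows where device == 'web':
     n device  retries country  n_x5
0  200    web        7      IN  1000
5  144    web        5      IN   720
6   35    web        0      US   175
group by country, count of n_x5:
country
IN    2
US    1
Name: n_x5, dtype: int64
Reading off the sum of the resulting series, we get 3.

3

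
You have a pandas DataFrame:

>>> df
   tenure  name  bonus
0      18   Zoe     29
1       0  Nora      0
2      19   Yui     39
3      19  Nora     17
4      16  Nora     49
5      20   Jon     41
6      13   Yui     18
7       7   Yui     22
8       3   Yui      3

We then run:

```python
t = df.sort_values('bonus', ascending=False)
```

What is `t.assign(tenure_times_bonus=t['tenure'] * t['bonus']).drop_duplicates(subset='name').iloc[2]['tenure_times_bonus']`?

741

sort by bonus descending:
   tenure  name  bonus
4      16  Nora     49
5      20   Jon     41
2      19   Yui     39
0      18   Zoe     29
7       7   Yui     22
6      13   Yui     18
3      19  Nora     17
8       3   Yui      3
1       0  Nora      0
add column tenure_times_bonus = t['tenure'] * t['bonus']:
   tenure  name  bonus  tenure_times_bonus
4      16  Nora     49                 784
5      20   Jon     41                 820
2      19   Yui     39                 741
0      18   Zoe     29                 522
7       7   Yui     22                 154
6      13   Yui     18                 234
3      19  Nora     17                 323
8       3   Yui      3                   9
1       0  Nora      0                   0
drop duplicate name (keep=first):
   tenure  name  bonus  tenure_times_bonus
4      16  Nora     49                 784
5      20   Jon     41                 820
2      19   Yui     39                 741
0      18   Zoe     29                 522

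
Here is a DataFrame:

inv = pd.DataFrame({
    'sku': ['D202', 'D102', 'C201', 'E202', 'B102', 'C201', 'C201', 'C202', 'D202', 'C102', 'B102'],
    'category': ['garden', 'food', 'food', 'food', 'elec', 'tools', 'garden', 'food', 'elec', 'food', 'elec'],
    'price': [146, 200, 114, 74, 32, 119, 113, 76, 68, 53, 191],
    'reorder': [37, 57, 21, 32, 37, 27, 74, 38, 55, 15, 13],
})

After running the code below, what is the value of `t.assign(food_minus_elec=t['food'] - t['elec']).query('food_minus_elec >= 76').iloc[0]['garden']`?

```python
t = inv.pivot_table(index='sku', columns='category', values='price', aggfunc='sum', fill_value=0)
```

pivot: rows=sku, cols=category, sum(price):
category  elec  food  garden  tools
sku                                
B102       223     0       0      0
C102         0    53       0      0
C201         0   114     113    119
C202         0    76       0      0
D102         0   200       0      0
D202        68     0     146      0
E202         0    74       0      0
add column food_minus_elec = t['food'] - t['elec']:
category  elec  food  garden  tools  food_minus_elec
sku                                                 
B102       223     0       0      0             -223
C102         0    53       0      0               53
C201         0   114     113    119              114
C202         0    76       0      0               76
D102         0   200       0      0              200
D202        68     0     146      0              -68
E202         0    74       0      0               74
filter rows where food_minus_elec >= 76:
category  elec  food  garden  tools  food_minus_elec
sku                                                 
C201         0   114     113    119              114
C202         0    76       0      0               76
D102         0   200       0      0              200
The value at position 0, column 'garden' is 113.

113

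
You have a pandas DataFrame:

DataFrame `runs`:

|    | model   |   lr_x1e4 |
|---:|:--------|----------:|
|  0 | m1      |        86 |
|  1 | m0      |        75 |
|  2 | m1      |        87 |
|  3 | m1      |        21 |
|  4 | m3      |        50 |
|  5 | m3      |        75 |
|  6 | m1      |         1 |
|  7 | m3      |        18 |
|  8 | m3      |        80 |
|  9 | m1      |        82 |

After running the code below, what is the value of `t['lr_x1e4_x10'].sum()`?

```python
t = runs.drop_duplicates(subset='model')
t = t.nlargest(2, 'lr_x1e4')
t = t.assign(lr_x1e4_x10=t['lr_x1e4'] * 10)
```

drop duplicate model (keep=first):
  model  lr_x1e4
0    m1       86
1    m0       75
4    m3       50
take 2 rows with largest lr_x1e4:
  model  lr_x1e4
0    m1       86
1    m0       75
add column lr_x1e4_x10 = t['lr_x1e4'] * 10:
  model  lr_x1e4  lr_x1e4_x10
0    m1       86          860
1    m0       75          750
Then the sum of column 'lr_x1e4_x10': 1610

1610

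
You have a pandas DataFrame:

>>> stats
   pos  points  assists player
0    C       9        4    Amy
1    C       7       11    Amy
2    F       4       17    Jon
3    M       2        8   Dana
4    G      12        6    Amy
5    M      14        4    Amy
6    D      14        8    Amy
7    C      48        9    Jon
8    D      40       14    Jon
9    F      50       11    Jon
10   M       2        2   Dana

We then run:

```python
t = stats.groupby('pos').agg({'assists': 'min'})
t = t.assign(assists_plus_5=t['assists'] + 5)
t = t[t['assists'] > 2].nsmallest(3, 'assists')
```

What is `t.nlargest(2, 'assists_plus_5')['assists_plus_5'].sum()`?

group by pos, min of assists:
     assists
pos         
C          4
D          8
F         11
G          6
M          2
add column assists_plus_5 = t['assists'] + 5:
     assists  assists_plus_5
pos                         
C          4               9
D          8              13
F         11              16
G          6              11
M          2               7
filter rows where assists > 2:
     assists  assists_plus_5
pos                         
C          4               9
D          8              13
F         11              16
G          6              11
take 3 rows with smallest assists:
     assists  assists_plus_5
pos                         
C          4               9
G          6              11
D          8              13
take 2 rows with largest assists_plus_5:
     assists  assists_plus_5
pos                         
D          8              13
G          6              11
So sum() = 24.

24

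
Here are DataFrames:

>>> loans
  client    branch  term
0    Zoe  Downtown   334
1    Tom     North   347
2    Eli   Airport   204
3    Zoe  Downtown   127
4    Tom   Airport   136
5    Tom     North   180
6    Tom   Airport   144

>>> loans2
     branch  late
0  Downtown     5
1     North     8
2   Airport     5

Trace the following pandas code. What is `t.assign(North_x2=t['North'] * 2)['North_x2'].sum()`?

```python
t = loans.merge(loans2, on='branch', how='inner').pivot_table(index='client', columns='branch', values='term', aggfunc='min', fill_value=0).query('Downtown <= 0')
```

360

merge on 'branch' (how='inner') → 7 rows:
  client    branch  term  late
0    Zoe  Downtown   334     5
1    Tom     North   347     8
2    Eli   Airport   204     5
3    Zoe  Downtown   127     5
4    Tom   Airport   136     5
5    Tom     North   180     8
6    Tom   Airport   144     5
pivot: rows=client, cols=branch, min(term):
branch  Airport  Downtown  North
client                          
Eli         204         0      0
Tom         136         0    180
Zoe           0       127      0
filter rows where Downtown <= 0:
branch  Airport  Downtown  North
client                          
Eli         204         0      0
Tom         136         0    180
add column North_x2 = t['North'] * 2:
branch  Airport  Downtown  North  North_x2
client                                    
Eli         204         0      0         0
Tom         136         0    180       360
sum of column 'North_x2' → 360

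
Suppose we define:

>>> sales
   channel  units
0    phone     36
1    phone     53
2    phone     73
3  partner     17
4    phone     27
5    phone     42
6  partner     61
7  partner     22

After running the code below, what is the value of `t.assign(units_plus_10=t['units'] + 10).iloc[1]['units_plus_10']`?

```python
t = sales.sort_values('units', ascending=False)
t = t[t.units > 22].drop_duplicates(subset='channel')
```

71

sort by units descending:
   channel  units
2    phone     73
6  partner     61
1    phone     53
5    phone     42
0    phone     36
4    phone     27
7  partner     22
3  partner     17
filter rows where units > 22:
   channel  units
2    phone     73
6  partner     61
1    phone     53
5    phone     42
0    phone     36
4    phone     27
drop duplicate channel (keep=first):
   channel  units
2    phone     73
6  partner     61
add column units_plus_10 = t['units'] + 10:
   channel  units  units_plus_10
2    phone     73             83
6  partner     61             71
Then the value at position 1, column 'units_plus_10': 71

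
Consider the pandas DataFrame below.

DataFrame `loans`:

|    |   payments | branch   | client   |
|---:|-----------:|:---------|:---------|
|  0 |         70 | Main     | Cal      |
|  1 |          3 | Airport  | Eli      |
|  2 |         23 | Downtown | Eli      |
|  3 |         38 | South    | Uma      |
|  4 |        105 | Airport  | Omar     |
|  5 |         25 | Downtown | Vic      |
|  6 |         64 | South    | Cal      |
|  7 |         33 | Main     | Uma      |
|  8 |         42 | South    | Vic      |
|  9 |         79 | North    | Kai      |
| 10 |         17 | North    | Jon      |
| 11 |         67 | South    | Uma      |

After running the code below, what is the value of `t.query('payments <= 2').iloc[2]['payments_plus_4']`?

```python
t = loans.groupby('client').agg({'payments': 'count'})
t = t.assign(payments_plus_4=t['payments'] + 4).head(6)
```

5

group by client, count of payments:
        payments
client          
Cal            2
Eli            2
Jon            1
Kai            1
Omar           1
Uma            3
Vic            2
add column payments_plus_4 = t['payments'] + 4:
        payments  payments_plus_4
client                           
Cal            2                6
Eli            2                6
Jon            1                5
Kai            1                5
Omar           1                5
Uma            3                7
Vic            2                6
take first 6 rows:
        payments  payments_plus_4
client                           
Cal            2                6
Eli            2                6
Jon            1                5
Kai            1                5
Omar           1                5
Uma            3                7
filter rows where payments <= 2:
        payments  payments_plus_4
client                           
Cal            2                6
Eli            2                6
Jon            1                5
Kai            1                5
Omar           1                5
Then the value at position 2, column 'payments_plus_4': 5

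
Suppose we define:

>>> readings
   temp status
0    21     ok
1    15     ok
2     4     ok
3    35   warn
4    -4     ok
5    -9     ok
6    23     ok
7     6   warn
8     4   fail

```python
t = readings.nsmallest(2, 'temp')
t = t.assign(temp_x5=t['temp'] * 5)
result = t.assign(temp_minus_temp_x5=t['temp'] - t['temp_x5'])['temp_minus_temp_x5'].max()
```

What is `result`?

take 2 rows with smallest temp:
   temp status
5    -9     ok
4    -4     ok
add column temp_x5 = t['temp'] * 5:
   temp status  temp_x5
5    -9     ok      -45
4    -4     ok      -20
add column temp_minus_temp_x5 = t['temp'] - t['temp_x5']:
   temp status  temp_x5  temp_minus_temp_x5
5    -9     ok      -45                  36
4    -4     ok      -20                  16
Taking the max of column 'temp_minus_temp_x5' gives 36.

36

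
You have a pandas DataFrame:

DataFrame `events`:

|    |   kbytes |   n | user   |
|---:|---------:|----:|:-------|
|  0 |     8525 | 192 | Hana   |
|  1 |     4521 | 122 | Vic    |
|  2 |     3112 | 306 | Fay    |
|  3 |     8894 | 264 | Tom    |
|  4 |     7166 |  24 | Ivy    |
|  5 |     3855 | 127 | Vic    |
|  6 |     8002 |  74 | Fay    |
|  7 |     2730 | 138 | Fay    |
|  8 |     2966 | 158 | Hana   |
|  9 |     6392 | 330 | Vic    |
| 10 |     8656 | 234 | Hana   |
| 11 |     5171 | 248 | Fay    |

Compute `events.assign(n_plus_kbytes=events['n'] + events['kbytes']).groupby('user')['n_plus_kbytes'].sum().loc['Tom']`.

add column n_plus_kbytes = events['n'] + events['kbytes']:
    kbytes    n  user  n_plus_kbytes
0     8525  192  Hana           8717
1     4521  122   Vic           4643
2     3112  306   Fay           3418
3     8894  264   Tom           9158
4     7166   24   Ivy           7190
5     3855  127   Vic           3982
6     8002   74   Fay           8076
7     2730  138   Fay           2868
8     2966  158  Hana           3124
9     6392  330   Vic           6722
10    8656  234  Hana           8890
11    5171  248   Fay           5419
group by user, sum of n_plus_kbytes:
user
Fay     19781
Hana    20731
Ivy      7190
Tom      9158
Vic     15347
Name: n_plus_kbytes, dtype: int64
Taking the value at index 'Tom' gives 9158.

9158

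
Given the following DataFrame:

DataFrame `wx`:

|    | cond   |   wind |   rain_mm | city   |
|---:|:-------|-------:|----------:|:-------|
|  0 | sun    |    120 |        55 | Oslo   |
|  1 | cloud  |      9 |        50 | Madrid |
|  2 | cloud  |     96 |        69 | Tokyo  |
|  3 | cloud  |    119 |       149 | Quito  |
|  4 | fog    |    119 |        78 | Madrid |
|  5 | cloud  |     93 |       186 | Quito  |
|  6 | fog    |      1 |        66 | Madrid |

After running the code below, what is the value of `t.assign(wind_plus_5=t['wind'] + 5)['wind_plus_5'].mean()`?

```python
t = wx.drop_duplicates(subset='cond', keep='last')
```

drop duplicate cond (keep=last):
    cond  wind  rain_mm    city
0    sun   120       55    Oslo
5  cloud    93      186   Quito
6    fog     1       66  Madrid
add column wind_plus_5 = t['wind'] + 5:
    cond  wind  rain_mm    city  wind_plus_5
0    sun   120       55    Oslo          125
5  cloud    93      186   Quito           98
6    fog     1       66  Madrid            6
Hence 76.3333333333.

76.3333333333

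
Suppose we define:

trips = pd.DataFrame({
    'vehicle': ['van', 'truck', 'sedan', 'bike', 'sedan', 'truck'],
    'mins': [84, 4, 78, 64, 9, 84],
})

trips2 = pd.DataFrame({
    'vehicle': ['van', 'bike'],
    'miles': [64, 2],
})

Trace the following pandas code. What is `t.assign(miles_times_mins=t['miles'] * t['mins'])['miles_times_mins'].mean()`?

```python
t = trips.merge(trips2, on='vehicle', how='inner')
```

2752.0

merge on 'vehicle' (how='inner') → 2 rows:
  vehicle  mins  miles
0     van    84     64
1    bike    64      2
add column miles_times_mins = t['miles'] * t['mins']:
  vehicle  mins  miles  miles_times_mins
0     van    84     64              5376
1    bike    64      2               128
Finally, mean of column 'miles_times_mins' = 2752.0.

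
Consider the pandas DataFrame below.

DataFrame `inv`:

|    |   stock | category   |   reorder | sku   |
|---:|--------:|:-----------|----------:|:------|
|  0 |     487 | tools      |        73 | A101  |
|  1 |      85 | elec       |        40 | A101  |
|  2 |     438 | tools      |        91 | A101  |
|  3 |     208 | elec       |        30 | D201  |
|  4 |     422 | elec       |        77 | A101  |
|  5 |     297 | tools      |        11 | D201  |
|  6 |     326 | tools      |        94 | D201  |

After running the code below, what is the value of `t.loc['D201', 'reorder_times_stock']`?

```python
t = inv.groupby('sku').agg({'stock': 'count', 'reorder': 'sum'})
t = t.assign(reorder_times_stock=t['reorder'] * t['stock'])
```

405

group by sku: count(stock), sum(reorder):
      stock  reorder
sku                 
A101      4      281
D201      3      135
add column reorder_times_stock = t['reorder'] * t['stock']:
      stock  reorder  reorder_times_stock
sku                                      
A101      4      281                 1124
D201      3      135                  405
Hence 405.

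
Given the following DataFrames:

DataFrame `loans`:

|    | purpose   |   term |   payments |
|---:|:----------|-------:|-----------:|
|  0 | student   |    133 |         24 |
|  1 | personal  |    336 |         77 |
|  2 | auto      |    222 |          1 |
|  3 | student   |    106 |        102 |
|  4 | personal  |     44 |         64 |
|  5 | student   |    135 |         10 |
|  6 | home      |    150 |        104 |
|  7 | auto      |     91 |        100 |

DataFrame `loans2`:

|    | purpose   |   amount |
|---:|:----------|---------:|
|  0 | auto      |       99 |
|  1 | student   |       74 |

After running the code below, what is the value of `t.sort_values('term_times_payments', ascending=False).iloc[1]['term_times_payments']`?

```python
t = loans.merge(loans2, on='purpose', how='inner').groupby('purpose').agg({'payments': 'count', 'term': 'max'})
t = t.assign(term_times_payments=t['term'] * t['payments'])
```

merge on 'purpose' (how='inner') → 5 rows:
   purpose  term  payments  amount
0  student   133        24      74
1     auto   222         1      99
2  student   106       102      74
3  student   135        10      74
4     auto    91       100      99
group by purpose: count(payments), max(term):
         payments  term
purpose                
auto            2   222
student         3   135
add column term_times_payments = t['term'] * t['payments']:
         payments  term  term_times_payments
purpose                                     
auto            2   222                  444
student         3   135                  405
sort by term_times_payments descending:
         payments  term  term_times_payments
purpose                                     
auto            2   222                  444
student         3   135                  405

405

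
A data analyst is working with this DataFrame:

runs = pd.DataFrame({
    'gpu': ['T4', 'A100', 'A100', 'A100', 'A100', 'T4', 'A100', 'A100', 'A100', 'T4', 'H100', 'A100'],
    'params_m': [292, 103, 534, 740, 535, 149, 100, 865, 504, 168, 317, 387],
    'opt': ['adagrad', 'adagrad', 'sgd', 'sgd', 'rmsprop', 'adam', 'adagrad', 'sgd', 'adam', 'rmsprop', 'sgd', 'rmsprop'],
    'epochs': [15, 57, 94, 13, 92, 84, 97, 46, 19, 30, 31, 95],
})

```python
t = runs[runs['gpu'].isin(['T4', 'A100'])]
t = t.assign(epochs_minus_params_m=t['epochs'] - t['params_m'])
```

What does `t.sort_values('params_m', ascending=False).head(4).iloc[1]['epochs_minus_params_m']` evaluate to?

-727

filter rows where gpu in ['T4', 'A100']:
     gpu  params_m      opt  epochs
0     T4       292  adagrad      15
1   A100       103  adagrad      57
2   A100       534      sgd      94
3   A100       740      sgd      13
4   A100       535  rmsprop      92
5     T4       149     adam      84
6   A100       100  adagrad      97
7   A100       865      sgd      46
8   A100       504     adam      19
9     T4       168  rmsprop      30
11  A100       387  rmsprop      95
add column epochs_minus_params_m = t['epochs'] - t['params_m']:
     gpu  params_m      opt  epochs  epochs_minus_params_m
0     T4       292  adagrad      15                   -277
1   A100       103  adagrad      57                    -46
2   A100       534      sgd      94                   -440
3   A100       740      sgd      13                   -727
4   A100       535  rmsprop      92                   -443
5     T4       149     adam      84                    -65
6   A100       100  adagrad      97                     -3
7   A100       865      sgd      46                   -819
8   A100       504     adam      19                   -485
9     T4       168  rmsprop      30                   -138
11  A100       387  rmsprop      95                   -292
sort by params_m descending:
     gpu  params_m      opt  epochs  epochs_minus_params_m
7   A100       865      sgd      46                   -819
3   A100       740      sgd      13                   -727
4   A100       535  rmsprop      92                   -443
2   A100       534      sgd      94                   -440
8   A100       504     adam      19                   -485
11  A100       387  rmsprop      95                   -292
0     T4       292  adagrad      15                   -277
9     T4       168  rmsprop      30                   -138
5     T4       149     adam      84                    -65
1   A100       103  adagrad      57                    -46
6   A100       100  adagrad      97                     -3
take first 4 rows:
    gpu  params_m      opt  epochs  epochs_minus_params_m
7  A100       865      sgd      46                   -819
3  A100       740      sgd      13                   -727
4  A100       535  rmsprop      92                   -443
2  A100       534      sgd      94                   -440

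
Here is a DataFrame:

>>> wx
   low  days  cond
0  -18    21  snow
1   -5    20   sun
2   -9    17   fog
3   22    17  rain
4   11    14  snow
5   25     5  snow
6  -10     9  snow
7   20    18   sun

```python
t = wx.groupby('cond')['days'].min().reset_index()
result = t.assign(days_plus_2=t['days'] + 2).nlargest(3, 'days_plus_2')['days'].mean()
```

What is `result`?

17.3333333333

group by cond, min of days:
cond
fog     17
rain    17
snow     5
sun     18
Name: days, dtype: int64
reset_index():
   cond  days
0   fog    17
1  rain    17
2  snow     5
3   sun    18
add column days_plus_2 = t['days'] + 2:
   cond  days  days_plus_2
0   fog    17           19
1  rain    17           19
2  snow     5            7
3   sun    18           20
take 3 rows with largest days_plus_2:
   cond  days  days_plus_2
3   sun    18           20
0   fog    17           19
1  rain    17           19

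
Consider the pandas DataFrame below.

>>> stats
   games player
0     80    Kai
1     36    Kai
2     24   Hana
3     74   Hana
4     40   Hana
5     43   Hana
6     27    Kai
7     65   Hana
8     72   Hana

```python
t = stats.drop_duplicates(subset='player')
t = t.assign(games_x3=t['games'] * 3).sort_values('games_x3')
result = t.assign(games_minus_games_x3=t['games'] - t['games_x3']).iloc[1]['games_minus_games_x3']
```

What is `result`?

drop duplicate player (keep=first):
   games player
0     80    Kai
2     24   Hana
add column games_x3 = t['games'] * 3:
   games player  games_x3
0     80    Kai       240
2     24   Hana        72
sort by games_x3:
   games player  games_x3
2     24   Hana        72
0     80    Kai       240
add column games_minus_games_x3 = t['games'] - t['games_x3']:
   games player  games_x3  games_minus_games_x3
2     24   Hana        72                   -48
0     80    Kai       240                  -160
The value at position 1, column 'games_minus_games_x3' is -160.

-160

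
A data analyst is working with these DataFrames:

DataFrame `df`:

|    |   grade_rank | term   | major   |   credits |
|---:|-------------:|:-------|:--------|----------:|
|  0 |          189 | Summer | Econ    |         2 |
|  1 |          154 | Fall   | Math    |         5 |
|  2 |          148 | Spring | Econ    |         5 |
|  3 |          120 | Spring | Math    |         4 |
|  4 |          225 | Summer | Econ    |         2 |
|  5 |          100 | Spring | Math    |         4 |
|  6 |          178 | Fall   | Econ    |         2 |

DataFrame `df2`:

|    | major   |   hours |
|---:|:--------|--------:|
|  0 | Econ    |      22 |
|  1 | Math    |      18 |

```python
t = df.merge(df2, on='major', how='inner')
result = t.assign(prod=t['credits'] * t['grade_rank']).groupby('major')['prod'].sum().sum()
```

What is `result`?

merge on 'major' (how='inner') → 7 rows:
   grade_rank    term major  credits  hours
0         189  Summer  Econ        2     22
1         154    Fall  Math        5     18
2         148  Spring  Econ        5     22
3         120  Spring  Math        4     18
4         225  Summer  Econ        2     22
5         100  Spring  Math        4     18
6         178    Fall  Econ        2     22
add column prod = t['credits'] * t['grade_rank']:
   grade_rank    term major  credits  hours  prod
0         189  Summer  Econ        2     22   378
1         154    Fall  Math        5     18   770
2         148  Spring  Econ        5     22   740
3         120  Spring  Math        4     18   480
4         225  Summer  Econ        2     22   450
5         100  Spring  Math        4     18   400
6         178    Fall  Econ        2     22   356
group by major, sum of prod:
major
Econ    1924
Math    1650
Name: prod, dtype: int64

3574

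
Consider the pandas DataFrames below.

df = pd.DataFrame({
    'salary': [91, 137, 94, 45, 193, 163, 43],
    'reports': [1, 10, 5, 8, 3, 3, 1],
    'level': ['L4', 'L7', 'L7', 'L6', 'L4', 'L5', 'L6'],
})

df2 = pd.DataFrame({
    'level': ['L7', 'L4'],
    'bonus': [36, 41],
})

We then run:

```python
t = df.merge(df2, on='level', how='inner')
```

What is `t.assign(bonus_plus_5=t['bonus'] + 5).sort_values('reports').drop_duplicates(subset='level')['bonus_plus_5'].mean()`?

43.5

merge on 'level' (how='inner') → 4 rows:
   salary  reports level  bonus
0      91        1    L4     41
1     137       10    L7     36
2      94        5    L7     36
3     193        3    L4     41
add column bonus_plus_5 = t['bonus'] + 5:
   salary  reports level  bonus  bonus_plus_5
0      91        1    L4     41            46
1     137       10    L7     36            41
2      94        5    L7     36            41
3     193        3    L4     41            46
sort by reports:
   salary  reports level  bonus  bonus_plus_5
0      91        1    L4     41            46
3     193        3    L4     41            46
2      94        5    L7     36            41
1     137       10    L7     36            41
drop duplicate level (keep=first):
   salary  reports level  bonus  bonus_plus_5
0      91        1    L4     41            46
2      94        5    L7     36            41
Taking the mean of column 'bonus_plus_5' gives 43.5.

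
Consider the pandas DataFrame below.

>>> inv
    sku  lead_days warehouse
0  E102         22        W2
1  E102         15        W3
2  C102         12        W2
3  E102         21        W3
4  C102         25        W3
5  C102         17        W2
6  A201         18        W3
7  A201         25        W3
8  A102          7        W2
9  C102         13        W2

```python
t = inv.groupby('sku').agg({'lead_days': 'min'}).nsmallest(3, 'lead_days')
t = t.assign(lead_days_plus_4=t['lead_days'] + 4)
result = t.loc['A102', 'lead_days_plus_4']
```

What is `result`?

group by sku, min of lead_days:
      lead_days
sku            
A102          7
A201         18
C102         12
E102         15
take 3 rows with smallest lead_days:
      lead_days
sku            
A102          7
C102         12
E102         15
add column lead_days_plus_4 = t['lead_days'] + 4:
      lead_days  lead_days_plus_4
sku                              
A102          7                11
C102         12                16
E102         15                19

11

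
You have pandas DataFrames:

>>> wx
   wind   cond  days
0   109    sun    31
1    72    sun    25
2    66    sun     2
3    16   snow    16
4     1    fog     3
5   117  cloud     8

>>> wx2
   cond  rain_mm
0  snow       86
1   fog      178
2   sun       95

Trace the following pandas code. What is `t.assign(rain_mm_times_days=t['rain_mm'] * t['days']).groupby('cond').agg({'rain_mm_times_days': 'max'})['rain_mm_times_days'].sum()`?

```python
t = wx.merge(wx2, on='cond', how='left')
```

4855.0

merge on 'cond' (how='left') → 6 rows:
   wind   cond  days  rain_mm
0   109    sun    31     95.0
1    72    sun    25     95.0
2    66    sun     2     95.0
3    16   snow    16     86.0
4     1    fog     3    178.0
5   117  cloud     8      NaN
add column rain_mm_times_days = t['rain_mm'] * t['days']:
   wind   cond  days  rain_mm  rain_mm_times_days
0   109    sun    31     95.0              2945.0
1    72    sun    25     95.0              2375.0
2    66    sun     2     95.0               190.0
3    16   snow    16     86.0              1376.0
4     1    fog     3    178.0               534.0
5   117  cloud     8      NaN                 NaN
group by cond, max of rain_mm_times_days:
       rain_mm_times_days
cond                     
cloud                 NaN
fog                 534.0
snow               1376.0
sun                2945.0
sum of column 'rain_mm_times_days' → 4855.0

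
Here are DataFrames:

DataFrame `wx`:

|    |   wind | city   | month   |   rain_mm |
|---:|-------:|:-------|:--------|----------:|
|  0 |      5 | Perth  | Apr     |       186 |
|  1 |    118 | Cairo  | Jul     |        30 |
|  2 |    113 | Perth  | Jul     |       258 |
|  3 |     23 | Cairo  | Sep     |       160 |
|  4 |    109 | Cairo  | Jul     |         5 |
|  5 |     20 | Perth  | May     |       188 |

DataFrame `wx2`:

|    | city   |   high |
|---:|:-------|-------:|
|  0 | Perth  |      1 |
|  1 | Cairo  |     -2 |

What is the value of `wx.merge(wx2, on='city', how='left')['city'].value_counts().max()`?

3

merge on 'city' (how='left') → 6 rows:
   wind   city month  rain_mm  high
0     5  Perth   Apr      186     1
1   118  Cairo   Jul       30    -2
2   113  Perth   Jul      258     1
3    23  Cairo   Sep      160    -2
4   109  Cairo   Jul        5    -2
5    20  Perth   May      188     1
value_counts of city:
city
Perth    3
Cairo    3
Name: count, dtype: int64
Then the max of the resulting series: 3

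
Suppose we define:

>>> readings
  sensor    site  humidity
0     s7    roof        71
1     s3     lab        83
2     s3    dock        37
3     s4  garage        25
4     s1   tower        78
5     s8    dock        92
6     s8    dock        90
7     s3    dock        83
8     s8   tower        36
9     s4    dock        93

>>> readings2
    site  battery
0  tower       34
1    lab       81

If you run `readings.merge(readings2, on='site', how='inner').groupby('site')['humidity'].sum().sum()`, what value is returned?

197

merge on 'site' (how='inner') → 3 rows:
  sensor   site  humidity  battery
0     s3    lab        83       81
1     s1  tower        78       34
2     s8  tower        36       34
group by site, sum of humidity:
site
lab       83
tower    114
Name: humidity, dtype: int64
Then the sum of the resulting series: 197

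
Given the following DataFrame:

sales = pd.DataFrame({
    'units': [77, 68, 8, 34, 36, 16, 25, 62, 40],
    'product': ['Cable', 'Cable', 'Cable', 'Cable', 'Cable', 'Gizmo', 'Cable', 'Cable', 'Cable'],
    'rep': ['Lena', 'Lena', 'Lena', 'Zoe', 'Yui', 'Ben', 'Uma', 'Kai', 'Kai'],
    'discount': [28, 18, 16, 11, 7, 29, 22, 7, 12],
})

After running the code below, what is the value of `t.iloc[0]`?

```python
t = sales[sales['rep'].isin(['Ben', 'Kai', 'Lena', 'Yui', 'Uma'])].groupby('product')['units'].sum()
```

316

filter rows where rep in ['Ben', 'Kai', 'Lena', 'Yui', 'Uma']:
   units product   rep  discount
0     77   Cable  Lena        28
1     68   Cable  Lena        18
2      8   Cable  Lena        16
4     36   Cable   Yui         7
5     16   Gizmo   Ben        29
6     25   Cable   Uma        22
7     62   Cable   Kai         7
8     40   Cable   Kai        12
group by product, sum of units:
product
Cable    316
Gizmo     16
Name: units, dtype: int64
So iloc[0] = 316.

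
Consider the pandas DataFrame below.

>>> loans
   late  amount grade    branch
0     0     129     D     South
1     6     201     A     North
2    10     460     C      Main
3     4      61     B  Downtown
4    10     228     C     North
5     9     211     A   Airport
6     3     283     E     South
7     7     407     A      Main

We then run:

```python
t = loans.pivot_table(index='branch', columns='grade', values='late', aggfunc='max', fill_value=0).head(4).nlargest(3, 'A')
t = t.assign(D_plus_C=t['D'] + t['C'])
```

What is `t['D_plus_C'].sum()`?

pivot: rows=branch, cols=grade, max(late):
grade     A  B   C  D  E
branch                  
Airport   9  0   0  0  0
Downtown  0  4   0  0  0
Main      7  0  10  0  0
North     6  0  10  0  0
South     0  0   0  0  3
take first 4 rows:
grade     A  B   C  D  E
branch                  
Airport   9  0   0  0  0
Downtown  0  4   0  0  0
Main      7  0  10  0  0
North     6  0  10  0  0
take 3 rows with largest A:
grade    A  B   C  D  E
branch                 
Airport  9  0   0  0  0
Main     7  0  10  0  0
North    6  0  10  0  0
add column D_plus_C = t['D'] + t['C']:
grade    A  B   C  D  E  D_plus_C
branch                           
Airport  9  0   0  0  0         0
Main     7  0  10  0  0        10
North    6  0  10  0  0        10

20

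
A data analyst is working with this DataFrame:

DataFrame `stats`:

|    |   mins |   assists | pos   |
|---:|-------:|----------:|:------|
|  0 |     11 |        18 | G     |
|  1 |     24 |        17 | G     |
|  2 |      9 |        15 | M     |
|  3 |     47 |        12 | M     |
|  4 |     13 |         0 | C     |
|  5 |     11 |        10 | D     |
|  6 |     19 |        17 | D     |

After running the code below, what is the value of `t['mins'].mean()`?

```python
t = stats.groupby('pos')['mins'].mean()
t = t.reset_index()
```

group by pos, mean of mins:
pos
C    13.0
D    15.0
G    17.5
M    28.0
Name: mins, dtype: float64
reset_index():
  pos  mins
0   C  13.0
1   D  15.0
2   G  17.5
3   M  28.0
So mean() = 18.375.

18.375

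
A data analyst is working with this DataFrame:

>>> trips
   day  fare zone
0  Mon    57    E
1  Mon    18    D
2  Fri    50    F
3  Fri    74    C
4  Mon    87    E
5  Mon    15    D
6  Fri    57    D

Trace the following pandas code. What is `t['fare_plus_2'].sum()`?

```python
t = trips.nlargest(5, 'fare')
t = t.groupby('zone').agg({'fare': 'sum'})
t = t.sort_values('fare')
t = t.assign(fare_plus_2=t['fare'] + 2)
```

take 5 rows with largest fare:
   day  fare zone
4  Mon    87    E
3  Fri    74    C
0  Mon    57    E
6  Fri    57    D
2  Fri    50    F
group by zone, sum of fare:
      fare
zone      
C       74
D       57
E      144
F       50
sort by fare:
      fare
zone      
F       50
D       57
C       74
E      144
add column fare_plus_2 = t['fare'] + 2:
      fare  fare_plus_2
zone                   
F       50           52
D       57           59
C       74           76
E      144          146
Reading off the sum of column 'fare_plus_2', we get 333.

333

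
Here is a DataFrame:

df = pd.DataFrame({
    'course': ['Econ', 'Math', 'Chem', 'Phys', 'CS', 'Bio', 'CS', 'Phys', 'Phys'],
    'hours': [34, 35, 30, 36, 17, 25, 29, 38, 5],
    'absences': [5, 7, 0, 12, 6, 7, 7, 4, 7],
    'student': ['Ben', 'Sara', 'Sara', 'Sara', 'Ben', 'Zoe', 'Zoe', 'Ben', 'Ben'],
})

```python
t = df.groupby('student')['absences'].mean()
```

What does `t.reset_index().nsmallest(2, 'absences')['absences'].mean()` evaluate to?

group by student, mean of absences:
student
Ben     5.500000
Sara    6.333333
Zoe     7.000000
Name: absences, dtype: float64
reset_index():
  student  absences
0     Ben  5.500000
1    Sara  6.333333
2     Zoe  7.000000
take 2 rows with smallest absences:
  student  absences
0     Ben  5.500000
1    Sara  6.333333

5.91666666667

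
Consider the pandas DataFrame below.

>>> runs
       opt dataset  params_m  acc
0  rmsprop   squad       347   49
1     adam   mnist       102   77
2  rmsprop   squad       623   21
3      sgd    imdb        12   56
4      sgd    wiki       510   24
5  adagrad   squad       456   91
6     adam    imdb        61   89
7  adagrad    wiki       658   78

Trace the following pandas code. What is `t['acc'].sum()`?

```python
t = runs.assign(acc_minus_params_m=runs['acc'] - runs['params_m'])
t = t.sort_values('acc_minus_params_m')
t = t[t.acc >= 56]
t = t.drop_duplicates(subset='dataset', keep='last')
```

add column acc_minus_params_m = runs['acc'] - runs['params_m']:
       opt dataset  params_m  acc  acc_minus_params_m
0  rmsprop   squad       347   49                -298
1     adam   mnist       102   77                 -25
2  rmsprop   squad       623   21                -602
3      sgd    imdb        12   56                  44
4      sgd    wiki       510   24                -486
5  adagrad   squad       456   91                -365
6     adam    imdb        61   89                  28
7  adagrad    wiki       658   78                -580
sort by acc_minus_params_m:
       opt dataset  params_m  acc  acc_minus_params_m
2  rmsprop   squad       623   21                -602
7  adagrad    wiki       658   78                -580
4      sgd    wiki       510   24                -486
5  adagrad   squad       456   91                -365
0  rmsprop   squad       347   49                -298
1     adam   mnist       102   77                 -25
6     adam    imdb        61   89                  28
3      sgd    imdb        12   56                  44
filter rows where acc >= 56:
       opt dataset  params_m  acc  acc_minus_params_m
7  adagrad    wiki       658   78                -580
5  adagrad   squad       456   91                -365
1     adam   mnist       102   77                 -25
6     adam    imdb        61   89                  28
3      sgd    imdb        12   56                  44
drop duplicate dataset (keep=last):
       opt dataset  params_m  acc  acc_minus_params_m
7  adagrad    wiki       658   78                -580
5  adagrad   squad       456   91                -365
1     adam   mnist       102   77                 -25
3      sgd    imdb        12   56                  44

302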